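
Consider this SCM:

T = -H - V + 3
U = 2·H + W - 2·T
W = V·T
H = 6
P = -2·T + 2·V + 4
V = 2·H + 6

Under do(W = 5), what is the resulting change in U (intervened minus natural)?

Intervening sets W = 5 and removes its equation (W = V·T).
V = 2·H + 6  [with H=6]  = 18
T = -H - V + 3  [with H=6, V=18]  = -21
U = 2·H + W - 2·T  [with H=6, W=5, T=-21]  = 59
Without intervention: V = 2·H + 6  [with H=6]  = 18; T = -H - V + 3  [with H=6, V=18]  = -21; W = V·T  [with V=18, T=-21]  = -378; U = 2·H + W - 2·T  [with H=6, W=-378, T=-21]  = -324.
Change = 59 − (-324) = 383.

383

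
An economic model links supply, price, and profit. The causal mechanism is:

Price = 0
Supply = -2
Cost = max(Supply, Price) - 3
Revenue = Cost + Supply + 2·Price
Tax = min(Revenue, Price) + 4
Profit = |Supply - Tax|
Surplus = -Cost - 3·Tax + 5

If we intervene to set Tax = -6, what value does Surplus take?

26

Under do(Tax=-6), the mechanism Tax = min(Revenue, Price) + 4 is discarded; Tax is fixed at -6.
Cost = max(Supply, Price) - 3  [with Supply=-2, Price=0]  = -3
Surplus = -Cost - 3·Tax + 5  [with Cost=-3, Tax=-6]  = 26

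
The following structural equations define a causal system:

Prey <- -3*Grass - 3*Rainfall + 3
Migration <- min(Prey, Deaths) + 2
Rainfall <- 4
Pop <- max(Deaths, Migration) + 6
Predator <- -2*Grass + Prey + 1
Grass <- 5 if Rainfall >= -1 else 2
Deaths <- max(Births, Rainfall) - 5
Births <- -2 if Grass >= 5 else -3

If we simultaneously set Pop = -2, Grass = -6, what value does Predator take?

22

Under do(Pop = -2, Grass = -6), each intervened variable's structural equation is replaced by its fixed value.
Prey = -3*Grass - 3*Rainfall + 3  [with Grass=-6, Rainfall=4]  = 9
Predator = -2*Grass + Prey + 1  [with Grass=-6, Prey=9]  = 22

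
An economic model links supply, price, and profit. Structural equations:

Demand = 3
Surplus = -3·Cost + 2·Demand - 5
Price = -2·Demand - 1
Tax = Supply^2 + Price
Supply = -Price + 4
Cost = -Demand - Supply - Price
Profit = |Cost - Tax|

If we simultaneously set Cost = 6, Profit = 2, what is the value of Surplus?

-17

Setting Cost = 6, Profit = 2 by intervention discards those variables' equations.
Surplus = -3·Cost + 2·Demand - 5  [with Cost=6, Demand=3]  = -17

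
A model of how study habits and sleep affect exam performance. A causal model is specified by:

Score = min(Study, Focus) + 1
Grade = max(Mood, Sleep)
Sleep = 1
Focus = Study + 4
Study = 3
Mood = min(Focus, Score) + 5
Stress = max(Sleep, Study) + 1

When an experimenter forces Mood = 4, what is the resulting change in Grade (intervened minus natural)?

-5

Intervening sets Mood = 4 and removes its equation (Mood = min(Focus, Score) + 5).
Grade = max(Mood, Sleep)  [with Mood=4, Sleep=1]  = 4
Without intervention: Focus = Study + 4  [with Study=3]  = 7; Score = min(Study, Focus) + 1  [with Study=3, Focus=7]  = 4; Mood = min(Focus, Score) + 5  [with Focus=7, Score=4]  = 9; Grade = max(Mood, Sleep)  [with Mood=9, Sleep=1]  = 9.
Change = 4 − 9 = -5.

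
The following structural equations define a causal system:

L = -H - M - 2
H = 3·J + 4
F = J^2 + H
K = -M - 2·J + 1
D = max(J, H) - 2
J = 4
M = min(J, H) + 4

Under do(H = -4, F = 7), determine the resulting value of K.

-7

Under do(H = -4, F = 7), each intervened variable's structural equation is replaced by its fixed value.
M = min(J, H) + 4  [with J=4, H=-4]  = 0
K = -M - 2·J + 1  [with M=0, J=4]  = -7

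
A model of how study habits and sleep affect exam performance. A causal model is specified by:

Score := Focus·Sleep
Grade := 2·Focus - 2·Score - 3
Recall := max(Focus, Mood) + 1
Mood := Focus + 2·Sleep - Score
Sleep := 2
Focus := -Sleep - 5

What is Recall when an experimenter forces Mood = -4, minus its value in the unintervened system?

-15

Intervening sets Mood = -4 and removes its equation (Mood := Focus + 2·Sleep - Score).
Focus = -Sleep - 5  [with Sleep=2]  = -7
Recall = max(Focus, Mood) + 1  [with Focus=-7, Mood=-4]  = -3
Without intervention: Focus = -Sleep - 5  [with Sleep=2]  = -7; Score = Focus·Sleep  [with Focus=-7, Sleep=2]  = -14; Mood = Focus + 2·Sleep - Score  [with Focus=-7, Sleep=2, Score=-14]  = 11; Recall = max(Focus, Mood) + 1  [with Focus=-7, Mood=11]  = 12.
Change = -3 − 12 = -15.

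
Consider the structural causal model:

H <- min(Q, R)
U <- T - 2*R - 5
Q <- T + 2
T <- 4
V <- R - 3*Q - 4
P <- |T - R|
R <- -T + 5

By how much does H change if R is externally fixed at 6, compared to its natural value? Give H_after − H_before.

Under do(R=6), the mechanism R <- -T + 5 is discarded; R is fixed at 6.
Q = T + 2  [with T=4]  = 6
H = min(Q, R)  [with Q=6, R=6]  = 6
Without intervention: R = -T + 5  [with T=4]  = 1; Q = T + 2  [with T=4]  = 6; H = min(Q, R)  [with Q=6, R=1]  = 1.
Change = 6 − 1 = 5.

5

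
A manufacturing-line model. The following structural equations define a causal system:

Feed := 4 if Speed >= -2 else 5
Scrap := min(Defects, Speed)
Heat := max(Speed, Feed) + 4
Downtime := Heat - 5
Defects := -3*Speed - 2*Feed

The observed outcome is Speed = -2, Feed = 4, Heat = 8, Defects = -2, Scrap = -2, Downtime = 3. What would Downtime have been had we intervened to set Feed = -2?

Under do(Feed=-2), the mechanism Feed := 4 if Speed >= -2 else 5 is discarded; Feed is fixed at -2.
Heat = max(Speed, Feed) + 4  [with Speed=-2, Feed=-2]  = 2
Downtime = Heat - 5  [with Heat=2]  = -3

-3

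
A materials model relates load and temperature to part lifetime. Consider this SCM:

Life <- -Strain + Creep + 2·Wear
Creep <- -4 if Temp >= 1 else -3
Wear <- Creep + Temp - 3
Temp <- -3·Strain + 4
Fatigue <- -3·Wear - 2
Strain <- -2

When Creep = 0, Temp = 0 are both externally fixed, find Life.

Setting Creep = 0, Temp = 0 by intervention discards those variables' equations.
Wear = Creep + Temp - 3  [with Creep=0, Temp=0]  = -3
Life = -Strain + Creep + 2·Wear  [with Strain=-2, Creep=0, Wear=-3]  = -4

-4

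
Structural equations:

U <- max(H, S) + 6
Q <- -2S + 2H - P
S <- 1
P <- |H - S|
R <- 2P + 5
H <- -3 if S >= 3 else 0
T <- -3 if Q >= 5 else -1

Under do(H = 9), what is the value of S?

Under do(H=9), the mechanism H <- -3 if S >= 3 else 0 is discarded; H is fixed at 9.
S is not downstream of the intervention, so its value is determined by the original equations.

1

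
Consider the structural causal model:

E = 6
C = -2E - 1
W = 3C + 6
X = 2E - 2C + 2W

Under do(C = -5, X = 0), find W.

The joint intervention fixes C = -5, X = 0, removing each variable's own equation.
W = 3C + 6  [with C=-5]  = -9

-9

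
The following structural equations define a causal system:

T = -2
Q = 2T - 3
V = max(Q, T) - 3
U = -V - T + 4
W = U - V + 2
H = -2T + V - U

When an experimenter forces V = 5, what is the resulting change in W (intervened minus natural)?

do(V=5) replaces the equation V = max(Q, T) - 3 with the constant V = 5.
U = -V - T + 4  [with V=5, T=-2]  = 1
W = U - V + 2  [with U=1, V=5]  = -2
Without intervention: Q = 2T - 3  [with T=-2]  = -7; V = max(Q, T) - 3  [with Q=-7, T=-2]  = -5; U = -V - T + 4  [with V=-5, T=-2]  = 11; W = U - V + 2  [with U=11, V=-5]  = 18.
Change = -2 − 18 = -20.

-20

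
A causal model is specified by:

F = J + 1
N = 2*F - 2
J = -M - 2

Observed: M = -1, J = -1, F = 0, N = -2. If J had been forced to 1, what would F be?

The intervention breaks the incoming arrows to J: J = -M - 2 no longer applies, and J = 1.
F = J + 1  [with J=1]  = 2

2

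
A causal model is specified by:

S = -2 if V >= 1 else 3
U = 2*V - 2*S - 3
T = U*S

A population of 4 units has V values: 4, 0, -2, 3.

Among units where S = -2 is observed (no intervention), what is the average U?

8

Observing S=-2 restricts to units where S's equation naturally yields -2: V ∈ {4, 3}. In that subpopulation U = 9, 7, mean 8.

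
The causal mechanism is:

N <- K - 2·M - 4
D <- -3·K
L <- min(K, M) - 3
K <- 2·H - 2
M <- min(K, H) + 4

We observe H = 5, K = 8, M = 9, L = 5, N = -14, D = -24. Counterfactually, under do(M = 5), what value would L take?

The intervention breaks the incoming arrows to M: M <- min(K, H) + 4 no longer applies, and M = 5.
K = 2·H - 2  [with H=5]  = 8
L = min(K, M) - 3  [with K=8, M=5]  = 2

2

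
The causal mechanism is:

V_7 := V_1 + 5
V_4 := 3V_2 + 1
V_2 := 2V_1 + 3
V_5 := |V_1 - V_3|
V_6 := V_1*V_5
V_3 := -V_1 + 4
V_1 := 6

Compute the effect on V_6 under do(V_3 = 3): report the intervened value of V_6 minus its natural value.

The intervention breaks the incoming arrows to V_3: V_3 := -V_1 + 4 no longer applies, and V_3 = 3.
V_5 = |V_1 - V_3|  [with V_1=6, V_3=3]  = 3
V_6 = V_1*V_5  [with V_1=6, V_5=3]  = 18
Without intervention: V_3 = -V_1 + 4  [with V_1=6]  = -2; V_5 = |V_1 - V_3|  [with V_1=6, V_3=-2]  = 8; V_6 = V_1*V_5  [with V_1=6, V_5=8]  = 48.
Change = 18 − 48 = -30.

-30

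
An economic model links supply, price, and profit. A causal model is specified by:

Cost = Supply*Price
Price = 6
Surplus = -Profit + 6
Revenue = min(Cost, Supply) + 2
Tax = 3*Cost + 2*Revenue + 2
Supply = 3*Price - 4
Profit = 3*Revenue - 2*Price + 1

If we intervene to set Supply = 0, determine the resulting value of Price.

6

Under do(Supply=0), the mechanism Supply = 3*Price - 4 is discarded; Supply is fixed at 0.
Price is not downstream of the intervention, so its value is determined by the original equations.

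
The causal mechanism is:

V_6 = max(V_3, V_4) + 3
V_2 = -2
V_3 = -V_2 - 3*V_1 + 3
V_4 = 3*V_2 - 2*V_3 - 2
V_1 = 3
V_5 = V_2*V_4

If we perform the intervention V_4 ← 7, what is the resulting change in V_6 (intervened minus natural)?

7

Under do(V_4=7), the mechanism V_4 = 3*V_2 - 2*V_3 - 2 is discarded; V_4 is fixed at 7.
V_3 = -V_2 - 3*V_1 + 3  [with V_2=-2, V_1=3]  = -4
V_6 = max(V_3, V_4) + 3  [with V_3=-4, V_4=7]  = 10
Without intervention: V_3 = -V_2 - 3*V_1 + 3  [with V_2=-2, V_1=3]  = -4; V_4 = 3*V_2 - 2*V_3 - 2  [with V_2=-2, V_3=-4]  = 0; V_6 = max(V_3, V_4) + 3  [with V_3=-4, V_4=0]  = 3.
Change = 10 − 3 = 7.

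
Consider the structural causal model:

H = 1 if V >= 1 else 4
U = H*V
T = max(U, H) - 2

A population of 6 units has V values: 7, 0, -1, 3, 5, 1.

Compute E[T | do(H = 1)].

1

Every unit gets H=1 under the intervention. T values become 5, -1, -1, 1, 3, -1; E[T|do(H=1)] = 1.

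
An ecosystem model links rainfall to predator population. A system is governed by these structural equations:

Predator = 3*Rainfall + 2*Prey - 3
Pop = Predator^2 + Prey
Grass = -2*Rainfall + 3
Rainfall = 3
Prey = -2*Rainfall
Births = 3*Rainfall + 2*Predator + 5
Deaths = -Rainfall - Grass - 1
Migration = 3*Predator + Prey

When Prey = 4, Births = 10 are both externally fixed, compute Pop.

The joint intervention fixes Prey = 4, Births = 10, removing each variable's own equation.
Predator = 3*Rainfall + 2*Prey - 3  [with Rainfall=3, Prey=4]  = 14
Pop = Predator^2 + Prey  [with Predator=14, Prey=4]  = 200

200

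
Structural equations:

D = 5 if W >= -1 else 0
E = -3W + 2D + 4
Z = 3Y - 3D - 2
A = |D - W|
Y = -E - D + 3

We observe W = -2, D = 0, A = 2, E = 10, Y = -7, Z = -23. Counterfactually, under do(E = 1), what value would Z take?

4

Under do(E=1), the mechanism E = -3W + 2D + 4 is discarded; E is fixed at 1.
D = 5 if W >= -1 else 0  [with W=-2]  = 0
Y = -E - D + 3  [with E=1, D=0]  = 2
Z = 3Y - 3D - 2  [with Y=2, D=0]  = 4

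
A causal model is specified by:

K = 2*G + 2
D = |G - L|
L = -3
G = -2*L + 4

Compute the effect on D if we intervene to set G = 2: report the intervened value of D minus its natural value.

-8

The intervention breaks the incoming arrows to G: G = -2*L + 4 no longer applies, and G = 2.
D = |G - L|  [with G=2, L=-3]  = 5
Without intervention: G = -2*L + 4  [with L=-3]  = 10; D = |G - L|  [with G=10, L=-3]  = 13.
Change = 5 − 13 = -8.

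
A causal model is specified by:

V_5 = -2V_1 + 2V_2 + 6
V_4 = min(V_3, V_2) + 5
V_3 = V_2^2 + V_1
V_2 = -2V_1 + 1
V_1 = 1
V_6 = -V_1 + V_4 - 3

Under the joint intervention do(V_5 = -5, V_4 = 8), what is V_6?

4

Setting V_5 = -5, V_4 = 8 by intervention discards those variables' equations.
V_6 = -V_1 + V_4 - 3  [with V_1=1, V_4=8]  = 4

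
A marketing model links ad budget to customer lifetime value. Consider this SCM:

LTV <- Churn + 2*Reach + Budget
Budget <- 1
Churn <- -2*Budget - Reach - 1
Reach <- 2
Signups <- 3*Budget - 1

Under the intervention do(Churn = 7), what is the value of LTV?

12

Intervening sets Churn = 7 and removes its equation (Churn <- -2*Budget - Reach - 1).
LTV = Churn + 2*Reach + Budget  [with Churn=7, Reach=2, Budget=1]  = 12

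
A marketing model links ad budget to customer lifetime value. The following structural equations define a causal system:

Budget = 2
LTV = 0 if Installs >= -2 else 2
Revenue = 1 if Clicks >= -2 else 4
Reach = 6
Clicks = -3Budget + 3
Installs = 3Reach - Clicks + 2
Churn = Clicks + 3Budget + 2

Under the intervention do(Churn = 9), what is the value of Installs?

The intervention breaks the incoming arrows to Churn: Churn = Clicks + 3Budget + 2 no longer applies, and Churn = 9.
Since Installs is not a descendant of the intervened variable, it is unaffected.
Clicks = -3Budget + 3  [with Budget=2]  = -3
Installs = 3Reach - Clicks + 2  [with Reach=6, Clicks=-3]  = 23

23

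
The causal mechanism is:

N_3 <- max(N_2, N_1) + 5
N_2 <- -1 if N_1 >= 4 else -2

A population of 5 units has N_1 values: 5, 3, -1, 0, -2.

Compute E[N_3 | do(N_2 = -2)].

Under do(N_2=-2), N_2's equation is replaced by N_2=-2 for every unit. Per-unit N_3: 10, 8, 4, 5, 3. Mean = 6.

6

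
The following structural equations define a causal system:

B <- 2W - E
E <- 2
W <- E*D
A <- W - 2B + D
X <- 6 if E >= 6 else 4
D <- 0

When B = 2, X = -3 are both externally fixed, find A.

-4

The joint intervention fixes B = 2, X = -3, removing each variable's own equation.
W = E*D  [with E=2, D=0]  = 0
A = W - 2B + D  [with W=0, B=2, D=0]  = -4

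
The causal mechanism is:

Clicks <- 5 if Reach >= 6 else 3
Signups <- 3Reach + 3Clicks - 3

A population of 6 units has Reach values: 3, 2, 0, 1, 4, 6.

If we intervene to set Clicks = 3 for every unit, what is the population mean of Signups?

Every unit gets Clicks=3 under the intervention. Signups values become 15, 12, 6, 9, 18, 24; E[Signups|do(Clicks=3)] = 14.

14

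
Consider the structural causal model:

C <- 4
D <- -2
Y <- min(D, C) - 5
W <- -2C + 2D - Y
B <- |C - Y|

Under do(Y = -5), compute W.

-7

The intervention breaks the incoming arrows to Y: Y <- min(D, C) - 5 no longer applies, and Y = -5.
W = -2C + 2D - Y  [with C=4, D=-2, Y=-5]  = -7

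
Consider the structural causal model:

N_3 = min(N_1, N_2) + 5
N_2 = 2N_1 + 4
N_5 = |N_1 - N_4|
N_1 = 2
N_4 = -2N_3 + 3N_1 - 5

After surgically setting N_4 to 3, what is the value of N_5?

Intervening sets N_4 = 3 and removes its equation (N_4 = -2N_3 + 3N_1 - 5).
N_5 = |N_1 - N_4|  [with N_1=2, N_4=3]  = 1

1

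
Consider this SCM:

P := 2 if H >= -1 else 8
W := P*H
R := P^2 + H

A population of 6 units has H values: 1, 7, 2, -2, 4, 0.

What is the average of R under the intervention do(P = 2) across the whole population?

6

do(P=2) breaks P's dependence on H. With P=2 fixed, R across the units is 5, 11, 6, 2, 8, 4, mean 6.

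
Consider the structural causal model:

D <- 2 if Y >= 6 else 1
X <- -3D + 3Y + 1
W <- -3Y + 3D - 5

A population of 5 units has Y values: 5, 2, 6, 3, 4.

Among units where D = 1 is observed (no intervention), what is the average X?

Observing D=1 restricts to units where D's equation naturally yields 1: Y ∈ {5, 2, 3, 4}. In that subpopulation X = 13, 4, 7, 10, mean 8.5.

8.5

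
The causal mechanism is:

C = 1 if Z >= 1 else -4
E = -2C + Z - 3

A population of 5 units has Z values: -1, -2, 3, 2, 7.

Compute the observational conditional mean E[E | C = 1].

Observing C=1 restricts to units where C's equation naturally yields 1: Z ∈ {3, 2, 7}. In that subpopulation E = -2, -3, 2, mean -1.

-1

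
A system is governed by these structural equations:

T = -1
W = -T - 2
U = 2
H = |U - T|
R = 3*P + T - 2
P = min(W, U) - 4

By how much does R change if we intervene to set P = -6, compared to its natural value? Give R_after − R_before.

The intervention breaks the incoming arrows to P: P = min(W, U) - 4 no longer applies, and P = -6.
R = 3*P + T - 2  [with P=-6, T=-1]  = -21
Without intervention: W = -T - 2  [with T=-1]  = -1; P = min(W, U) - 4  [with W=-1, U=2]  = -5; R = 3*P + T - 2  [with P=-5, T=-1]  = -18.
Change = -21 − (-18) = -3.

-3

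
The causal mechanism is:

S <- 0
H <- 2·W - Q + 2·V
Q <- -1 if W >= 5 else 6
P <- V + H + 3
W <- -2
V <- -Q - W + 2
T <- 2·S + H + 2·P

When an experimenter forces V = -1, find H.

-12

Intervening sets V = -1 and removes its equation (V <- -Q - W + 2).
Q = -1 if W >= 5 else 6  [with W=-2]  = 6
H = 2·W - Q + 2·V  [with W=-2, Q=6, V=-1]  = -12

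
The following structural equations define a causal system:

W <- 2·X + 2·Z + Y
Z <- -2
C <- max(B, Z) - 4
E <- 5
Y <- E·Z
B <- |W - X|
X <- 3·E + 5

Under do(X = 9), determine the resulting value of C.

The intervention breaks the incoming arrows to X: X <- 3·E + 5 no longer applies, and X = 9.
Y = E·Z  [with E=5, Z=-2]  = -10
W = 2·X + 2·Z + Y  [with X=9, Z=-2, Y=-10]  = 4
B = |W - X|  [with W=4, X=9]  = 5
C = max(B, Z) - 4  [with B=5, Z=-2]  = 1

1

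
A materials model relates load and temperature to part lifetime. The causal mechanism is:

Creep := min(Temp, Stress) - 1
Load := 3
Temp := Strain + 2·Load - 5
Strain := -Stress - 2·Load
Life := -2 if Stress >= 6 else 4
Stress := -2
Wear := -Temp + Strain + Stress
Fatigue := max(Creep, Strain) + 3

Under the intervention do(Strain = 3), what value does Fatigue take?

The intervention breaks the incoming arrows to Strain: Strain := -Stress - 2·Load no longer applies, and Strain = 3.
Temp = Strain + 2·Load - 5  [with Strain=3, Load=3]  = 4
Creep = min(Temp, Stress) - 1  [with Temp=4, Stress=-2]  = -3
Fatigue = max(Creep, Strain) + 3  [with Creep=-3, Strain=3]  = 6

6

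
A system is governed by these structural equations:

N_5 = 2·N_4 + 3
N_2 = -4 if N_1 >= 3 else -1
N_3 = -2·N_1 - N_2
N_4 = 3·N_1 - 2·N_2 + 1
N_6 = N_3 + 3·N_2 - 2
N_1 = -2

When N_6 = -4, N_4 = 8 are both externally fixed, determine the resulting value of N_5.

Setting N_6 = -4, N_4 = 8 by intervention discards those variables' equations.
N_5 = 2·N_4 + 3  [with N_4=8]  = 19

19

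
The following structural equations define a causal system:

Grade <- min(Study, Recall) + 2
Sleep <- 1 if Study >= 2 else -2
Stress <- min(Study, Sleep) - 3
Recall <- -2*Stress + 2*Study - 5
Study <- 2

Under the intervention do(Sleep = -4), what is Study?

Under do(Sleep=-4), the mechanism Sleep <- 1 if Study >= 2 else -2 is discarded; Sleep is fixed at -4.
Study is not downstream of the intervention, so its value is determined by the original equations.

2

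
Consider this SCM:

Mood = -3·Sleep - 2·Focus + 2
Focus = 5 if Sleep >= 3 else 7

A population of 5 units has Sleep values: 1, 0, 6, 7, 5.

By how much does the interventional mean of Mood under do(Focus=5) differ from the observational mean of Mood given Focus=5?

Every unit gets Focus=5 under the intervention. Mood values become -11, -8, -26, -29, -23; E[Mood|do(Focus=5)] = -19.4.
E[Mood|Focus=5] averages over only the 3 units with Focus=5 (Sleep = 6, 7, 5): Mood = -26, -29, -23, mean -26.
Difference = -19.4 − (-26) = 6.6.

6.6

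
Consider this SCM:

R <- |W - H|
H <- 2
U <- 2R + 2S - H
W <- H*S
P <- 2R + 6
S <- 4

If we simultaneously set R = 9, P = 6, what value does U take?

24

Setting R = 9, P = 6 by intervention discards those variables' equations.
U = 2R + 2S - H  [with R=9, S=4, H=2]  = 24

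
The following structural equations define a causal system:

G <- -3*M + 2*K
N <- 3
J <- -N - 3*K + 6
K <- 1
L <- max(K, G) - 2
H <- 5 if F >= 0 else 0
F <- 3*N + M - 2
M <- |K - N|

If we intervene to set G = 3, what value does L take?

Under do(G=3), the mechanism G <- -3*M + 2*K is discarded; G is fixed at 3.
L = max(K, G) - 2  [with K=1, G=3]  = 1

1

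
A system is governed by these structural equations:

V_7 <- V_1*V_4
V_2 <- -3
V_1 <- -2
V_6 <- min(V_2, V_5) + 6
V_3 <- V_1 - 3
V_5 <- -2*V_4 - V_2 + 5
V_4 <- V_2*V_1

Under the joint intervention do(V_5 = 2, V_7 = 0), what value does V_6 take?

3

Under do(V_5 = 2, V_7 = 0), each intervened variable's structural equation is replaced by its fixed value.
V_6 = min(V_2, V_5) + 6  [with V_2=-3, V_5=2]  = 3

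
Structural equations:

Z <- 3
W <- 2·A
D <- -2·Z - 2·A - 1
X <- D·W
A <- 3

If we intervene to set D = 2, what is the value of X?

Intervening sets D = 2 and removes its equation (D <- -2·Z - 2·A - 1).
W = 2·A  [with A=3]  = 6
X = D·W  [with D=2, W=6]  = 12

12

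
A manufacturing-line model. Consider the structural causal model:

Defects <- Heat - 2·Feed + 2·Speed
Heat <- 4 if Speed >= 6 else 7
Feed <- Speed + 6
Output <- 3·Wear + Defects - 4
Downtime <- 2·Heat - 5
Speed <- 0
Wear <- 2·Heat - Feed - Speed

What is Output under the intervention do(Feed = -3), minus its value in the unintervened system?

Under do(Feed=-3), the mechanism Feed <- Speed + 6 is discarded; Feed is fixed at -3.
Heat = 4 if Speed >= 6 else 7  [with Speed=0]  = 7
Wear = 2·Heat - Feed - Speed  [with Heat=7, Feed=-3, Speed=0]  = 17
Defects = Heat - 2·Feed + 2·Speed  [with Heat=7, Feed=-3, Speed=0]  = 13
Output = 3·Wear + Defects - 4  [with Wear=17, Defects=13]  = 60
Without intervention: Feed = Speed + 6  [with Speed=0]  = 6; Heat = 4 if Speed >= 6 else 7  [with Speed=0]  = 7; Wear = 2·Heat - Feed - Speed  [with Heat=7, Feed=6, Speed=0]  = 8; Defects = Heat - 2·Feed + 2·Speed  [with Heat=7, Feed=6, Speed=0]  = -5; Output = 3·Wear + Defects - 4  [with Wear=8, Defects=-5]  = 15.
Change = 60 − 15 = 45.

45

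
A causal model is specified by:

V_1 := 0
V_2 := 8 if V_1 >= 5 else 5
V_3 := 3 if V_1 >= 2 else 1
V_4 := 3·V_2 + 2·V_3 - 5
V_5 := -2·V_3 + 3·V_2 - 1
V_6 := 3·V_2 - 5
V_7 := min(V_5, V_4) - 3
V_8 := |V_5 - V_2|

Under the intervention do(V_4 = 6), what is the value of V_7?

3

The intervention breaks the incoming arrows to V_4: V_4 := 3·V_2 + 2·V_3 - 5 no longer applies, and V_4 = 6.
V_2 = 8 if V_1 >= 5 else 5  [with V_1=0]  = 5
V_3 = 3 if V_1 >= 2 else 1  [with V_1=0]  = 1
V_5 = -2·V_3 + 3·V_2 - 1  [with V_3=1, V_2=5]  = 12
V_7 = min(V_5, V_4) - 3  [with V_5=12, V_4=6]  = 3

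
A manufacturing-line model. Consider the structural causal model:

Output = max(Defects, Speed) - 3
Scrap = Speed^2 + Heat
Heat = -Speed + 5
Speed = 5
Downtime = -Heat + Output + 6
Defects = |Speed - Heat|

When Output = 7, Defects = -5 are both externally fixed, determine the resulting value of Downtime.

The joint intervention fixes Output = 7, Defects = -5, removing each variable's own equation.
Heat = -Speed + 5  [with Speed=5]  = 0
Downtime = -Heat + Output + 6  [with Heat=0, Output=7]  = 13

13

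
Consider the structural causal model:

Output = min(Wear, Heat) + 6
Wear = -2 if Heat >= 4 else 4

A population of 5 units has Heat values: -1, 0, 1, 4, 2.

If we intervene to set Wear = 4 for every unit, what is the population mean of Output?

7.2

do(Wear=4) breaks Wear's dependence on Heat. With Wear=4 fixed, Output across the units is 5, 6, 7, 10, 8, mean 7.2.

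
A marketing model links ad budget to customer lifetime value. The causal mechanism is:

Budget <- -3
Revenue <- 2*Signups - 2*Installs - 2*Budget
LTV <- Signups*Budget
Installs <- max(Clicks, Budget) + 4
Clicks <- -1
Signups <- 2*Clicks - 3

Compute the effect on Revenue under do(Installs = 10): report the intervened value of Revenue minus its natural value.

-14

do(Installs=10) replaces the equation Installs <- max(Clicks, Budget) + 4 with the constant Installs = 10.
Signups = 2*Clicks - 3  [with Clicks=-1]  = -5
Revenue = 2*Signups - 2*Installs - 2*Budget  [with Signups=-5, Installs=10, Budget=-3]  = -24
Without intervention: Installs = max(Clicks, Budget) + 4  [with Clicks=-1, Budget=-3]  = 3; Signups = 2*Clicks - 3  [with Clicks=-1]  = -5; Revenue = 2*Signups - 2*Installs - 2*Budget  [with Signups=-5, Installs=3, Budget=-3]  = -10.
Change = -24 − (-10) = -14.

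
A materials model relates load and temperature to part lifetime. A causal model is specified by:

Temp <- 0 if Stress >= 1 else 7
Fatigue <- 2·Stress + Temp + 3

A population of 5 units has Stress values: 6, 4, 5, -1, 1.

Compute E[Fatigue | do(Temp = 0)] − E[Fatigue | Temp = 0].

do(Temp=0) breaks Temp's dependence on Stress. With Temp=0 fixed, Fatigue across the units is 15, 11, 13, 1, 5, mean 9.
Conditioning on Temp=0 selects the 4 unit(s) with Stress ∈ {6, 4, 5, 1}. Their Fatigue values: 15, 11, 13, 5. Mean = 11.
Difference = 9 − 11 = -2.

-2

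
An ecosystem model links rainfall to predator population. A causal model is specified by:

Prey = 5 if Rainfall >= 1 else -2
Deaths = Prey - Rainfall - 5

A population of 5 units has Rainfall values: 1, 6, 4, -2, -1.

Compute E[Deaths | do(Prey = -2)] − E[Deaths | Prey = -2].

-3.1

Under do(Prey=-2), Prey's equation is replaced by Prey=-2 for every unit. Per-unit Deaths: -8, -13, -11, -5, -6. Mean = -8.6.
Observing Prey=-2 restricts to units where Prey's equation naturally yields -2: Rainfall ∈ {-2, -1}. In that subpopulation Deaths = -5, -6, mean -5.5.
Difference = -8.6 − (-5.5) = -3.1.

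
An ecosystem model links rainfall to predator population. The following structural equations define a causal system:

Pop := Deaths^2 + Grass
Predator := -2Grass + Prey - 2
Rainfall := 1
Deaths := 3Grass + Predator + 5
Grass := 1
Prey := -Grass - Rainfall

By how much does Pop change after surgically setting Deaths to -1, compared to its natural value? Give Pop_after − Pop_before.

-3

The intervention breaks the incoming arrows to Deaths: Deaths := 3Grass + Predator + 5 no longer applies, and Deaths = -1.
Pop = Deaths^2 + Grass  [with Deaths=-1, Grass=1]  = 2
Without intervention: Prey = -Grass - Rainfall  [with Grass=1, Rainfall=1]  = -2; Predator = -2Grass + Prey - 2  [with Grass=1, Prey=-2]  = -6; Deaths = 3Grass + Predator + 5  [with Grass=1, Predator=-6]  = 2; Pop = Deaths^2 + Grass  [with Deaths=2, Grass=1]  = 5.
Change = 2 − 5 = -3.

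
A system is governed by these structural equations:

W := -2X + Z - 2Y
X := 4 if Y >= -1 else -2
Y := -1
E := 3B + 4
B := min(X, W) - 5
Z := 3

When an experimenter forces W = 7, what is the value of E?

1

Under do(W=7), the mechanism W := -2X + Z - 2Y is discarded; W is fixed at 7.
X = 4 if Y >= -1 else -2  [with Y=-1]  = 4
B = min(X, W) - 5  [with X=4, W=7]  = -1
E = 3B + 4  [with B=-1]  = 1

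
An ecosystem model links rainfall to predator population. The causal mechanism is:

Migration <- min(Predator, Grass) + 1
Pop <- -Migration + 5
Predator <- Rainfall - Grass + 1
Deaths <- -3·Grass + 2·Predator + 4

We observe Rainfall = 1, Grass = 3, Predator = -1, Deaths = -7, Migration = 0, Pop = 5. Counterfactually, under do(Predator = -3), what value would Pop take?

The intervention breaks the incoming arrows to Predator: Predator <- Rainfall - Grass + 1 no longer applies, and Predator = -3.
Migration = min(Predator, Grass) + 1  [with Predator=-3, Grass=3]  = -2
Pop = -Migration + 5  [with Migration=-2]  = 7

7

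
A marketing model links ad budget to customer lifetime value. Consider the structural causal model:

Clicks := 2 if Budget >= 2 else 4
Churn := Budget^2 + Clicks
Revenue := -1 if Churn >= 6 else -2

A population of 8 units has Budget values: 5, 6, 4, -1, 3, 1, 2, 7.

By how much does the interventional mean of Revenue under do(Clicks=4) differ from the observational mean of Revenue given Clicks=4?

0.75

Every unit gets Clicks=4 under the intervention. Revenue values become -1, -1, -1, -2, -1, -2, -1, -1; E[Revenue|do(Clicks=4)] = -1.25.
Conditioning on Clicks=4 selects the 2 unit(s) with Budget ∈ {-1, 1}. Their Revenue values: -2, -2. Mean = -2.
Difference = -1.25 − (-2) = 0.75.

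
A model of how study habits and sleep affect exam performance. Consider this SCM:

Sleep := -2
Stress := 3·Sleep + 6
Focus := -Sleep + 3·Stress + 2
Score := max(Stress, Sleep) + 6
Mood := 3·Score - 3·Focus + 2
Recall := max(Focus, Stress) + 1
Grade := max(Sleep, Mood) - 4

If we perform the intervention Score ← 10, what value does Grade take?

16

The intervention breaks the incoming arrows to Score: Score := max(Stress, Sleep) + 6 no longer applies, and Score = 10.
Stress = 3·Sleep + 6  [with Sleep=-2]  = 0
Focus = -Sleep + 3·Stress + 2  [with Sleep=-2, Stress=0]  = 4
Mood = 3·Score - 3·Focus + 2  [with Score=10, Focus=4]  = 20
Grade = max(Sleep, Mood) - 4  [with Sleep=-2, Mood=20]  = 16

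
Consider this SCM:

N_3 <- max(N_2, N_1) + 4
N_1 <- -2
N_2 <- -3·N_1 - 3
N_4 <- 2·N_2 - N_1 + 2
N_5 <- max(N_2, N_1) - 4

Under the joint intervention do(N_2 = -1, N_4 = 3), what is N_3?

3

The joint intervention fixes N_2 = -1, N_4 = 3, removing each variable's own equation.
N_3 = max(N_2, N_1) + 4  [with N_2=-1, N_1=-2]  = 3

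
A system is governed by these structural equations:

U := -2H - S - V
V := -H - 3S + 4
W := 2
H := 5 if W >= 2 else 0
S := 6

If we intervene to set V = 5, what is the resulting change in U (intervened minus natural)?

Intervening sets V = 5 and removes its equation (V := -H - 3S + 4).
H = 5 if W >= 2 else 0  [with W=2]  = 5
U = -2H - S - V  [with H=5, S=6, V=5]  = -21
Without intervention: H = 5 if W >= 2 else 0  [with W=2]  = 5; V = -H - 3S + 4  [with H=5, S=6]  = -19; U = -2H - S - V  [with H=5, S=6, V=-19]  = 3.
Change = -21 − 3 = -24.

-24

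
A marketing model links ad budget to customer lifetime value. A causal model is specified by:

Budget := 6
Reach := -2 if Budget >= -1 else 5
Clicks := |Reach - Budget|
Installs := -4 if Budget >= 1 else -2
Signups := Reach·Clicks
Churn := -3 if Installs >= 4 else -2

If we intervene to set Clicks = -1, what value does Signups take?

do(Clicks=-1) replaces the equation Clicks := |Reach - Budget| with the constant Clicks = -1.
Reach = -2 if Budget >= -1 else 5  [with Budget=6]  = -2
Signups = Reach·Clicks  [with Reach=-2, Clicks=-1]  = 2

2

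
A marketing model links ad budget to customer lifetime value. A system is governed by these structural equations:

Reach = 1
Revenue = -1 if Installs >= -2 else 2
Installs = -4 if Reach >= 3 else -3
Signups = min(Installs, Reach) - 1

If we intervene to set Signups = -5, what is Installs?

Under do(Signups=-5), the mechanism Signups = min(Installs, Reach) - 1 is discarded; Signups is fixed at -5.
Since Installs is not a descendant of the intervened variable, it is unaffected.
Installs = -4 if Reach >= 3 else -3  [with Reach=1]  = -3

-3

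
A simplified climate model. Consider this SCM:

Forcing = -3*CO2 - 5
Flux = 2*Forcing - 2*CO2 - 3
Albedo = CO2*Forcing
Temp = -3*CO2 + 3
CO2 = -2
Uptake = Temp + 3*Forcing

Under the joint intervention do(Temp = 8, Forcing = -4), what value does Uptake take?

-4

Setting Temp = 8, Forcing = -4 by intervention discards those variables' equations.
Uptake = Temp + 3*Forcing  [with Temp=8, Forcing=-4]  = -4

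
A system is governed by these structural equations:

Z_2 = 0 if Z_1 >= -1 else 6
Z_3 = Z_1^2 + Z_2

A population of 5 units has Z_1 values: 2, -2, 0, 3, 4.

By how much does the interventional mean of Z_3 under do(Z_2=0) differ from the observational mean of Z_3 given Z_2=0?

Under do(Z_2=0), Z_2's equation is replaced by Z_2=0 for every unit. Per-unit Z_3: 4, 4, 0, 9, 16. Mean = 6.6.
Conditioning on Z_2=0 selects the 4 unit(s) with Z_1 ∈ {2, 0, 3, 4}. Their Z_3 values: 4, 0, 9, 16. Mean = 7.25.
Difference = 6.6 − 7.25 = -0.65.

-0.65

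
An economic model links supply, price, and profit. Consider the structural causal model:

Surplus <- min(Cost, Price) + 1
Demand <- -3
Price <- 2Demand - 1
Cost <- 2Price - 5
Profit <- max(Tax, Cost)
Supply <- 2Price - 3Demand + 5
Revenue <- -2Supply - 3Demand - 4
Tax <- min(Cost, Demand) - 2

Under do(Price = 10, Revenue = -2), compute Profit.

15

The joint intervention fixes Price = 10, Revenue = -2, removing each variable's own equation.
Cost = 2Price - 5  [with Price=10]  = 15
Tax = min(Cost, Demand) - 2  [with Cost=15, Demand=-3]  = -5
Profit = max(Tax, Cost)  [with Tax=-5, Cost=15]  = 15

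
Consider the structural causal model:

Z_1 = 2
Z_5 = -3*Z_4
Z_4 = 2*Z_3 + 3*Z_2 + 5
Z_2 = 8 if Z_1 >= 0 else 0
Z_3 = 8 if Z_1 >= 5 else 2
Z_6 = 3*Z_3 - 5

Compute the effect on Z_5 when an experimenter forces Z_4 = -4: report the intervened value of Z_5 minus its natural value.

Intervening sets Z_4 = -4 and removes its equation (Z_4 = 2*Z_3 + 3*Z_2 + 5).
Z_5 = -3*Z_4  [with Z_4=-4]  = 12
Without intervention: Z_2 = 8 if Z_1 >= 0 else 0  [with Z_1=2]  = 8; Z_3 = 8 if Z_1 >= 5 else 2  [with Z_1=2]  = 2; Z_4 = 2*Z_3 + 3*Z_2 + 5  [with Z_3=2, Z_2=8]  = 33; Z_5 = -3*Z_4  [with Z_4=33]  = -99.
Change = 12 − (-99) = 111.

111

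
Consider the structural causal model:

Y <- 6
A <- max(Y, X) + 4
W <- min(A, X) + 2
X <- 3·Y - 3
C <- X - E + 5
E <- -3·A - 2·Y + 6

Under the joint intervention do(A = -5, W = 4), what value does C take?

Setting A = -5, W = 4 by intervention discards those variables' equations.
X = 3·Y - 3  [with Y=6]  = 15
E = -3·A - 2·Y + 6  [with A=-5, Y=6]  = 9
C = X - E + 5  [with X=15, E=9]  = 11

11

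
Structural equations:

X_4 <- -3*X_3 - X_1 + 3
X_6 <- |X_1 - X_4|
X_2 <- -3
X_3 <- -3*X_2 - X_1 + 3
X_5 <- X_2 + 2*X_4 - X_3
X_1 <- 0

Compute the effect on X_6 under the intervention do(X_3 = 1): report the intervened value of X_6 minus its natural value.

The intervention breaks the incoming arrows to X_3: X_3 <- -3*X_2 - X_1 + 3 no longer applies, and X_3 = 1.
X_4 = -3*X_3 - X_1 + 3  [with X_3=1, X_1=0]  = 0
X_6 = |X_1 - X_4|  [with X_1=0, X_4=0]  = 0
Without intervention: X_3 = -3*X_2 - X_1 + 3  [with X_2=-3, X_1=0]  = 12; X_4 = -3*X_3 - X_1 + 3  [with X_3=12, X_1=0]  = -33; X_6 = |X_1 - X_4|  [with X_1=0, X_4=-33]  = 33.
Change = 0 − 33 = -33.

-33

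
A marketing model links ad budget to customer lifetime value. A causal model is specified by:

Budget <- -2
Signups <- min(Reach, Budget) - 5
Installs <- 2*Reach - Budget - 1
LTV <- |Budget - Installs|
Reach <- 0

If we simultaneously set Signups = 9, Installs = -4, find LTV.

2

The joint intervention fixes Signups = 9, Installs = -4, removing each variable's own equation.
LTV = |Budget - Installs|  [with Budget=-2, Installs=-4]  = 2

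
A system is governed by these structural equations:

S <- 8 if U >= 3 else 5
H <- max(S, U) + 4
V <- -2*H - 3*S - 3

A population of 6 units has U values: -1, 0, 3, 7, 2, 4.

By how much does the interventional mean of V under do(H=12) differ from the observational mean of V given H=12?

do(H=12) breaks H's dependence on U. With H=12 fixed, V across the units is -42, -42, -51, -51, -42, -51, mean -46.5.
Observing H=12 restricts to units where H's equation naturally yields 12: U ∈ {3, 7, 4}. In that subpopulation V = -51, -51, -51, mean -51.
Difference = -46.5 − (-51) = 4.5.

4.5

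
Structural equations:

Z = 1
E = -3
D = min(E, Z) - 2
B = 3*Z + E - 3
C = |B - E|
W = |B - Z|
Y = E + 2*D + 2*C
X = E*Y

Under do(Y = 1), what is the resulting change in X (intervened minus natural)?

-42

do(Y=1) replaces the equation Y = E + 2*D + 2*C with the constant Y = 1.
X = E*Y  [with E=-3, Y=1]  = -3
Without intervention: D = min(E, Z) - 2  [with E=-3, Z=1]  = -5; B = 3*Z + E - 3  [with Z=1, E=-3]  = -3; C = |B - E|  [with B=-3, E=-3]  = 0; Y = E + 2*D + 2*C  [with E=-3, D=-5, C=0]  = -13; X = E*Y  [with E=-3, Y=-13]  = 39.
Change = -3 − 39 = -42.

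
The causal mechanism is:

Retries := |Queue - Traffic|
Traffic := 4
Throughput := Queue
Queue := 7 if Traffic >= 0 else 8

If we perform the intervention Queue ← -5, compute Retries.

9

The intervention breaks the incoming arrows to Queue: Queue := 7 if Traffic >= 0 else 8 no longer applies, and Queue = -5.
Retries = |Queue - Traffic|  [with Queue=-5, Traffic=4]  = 9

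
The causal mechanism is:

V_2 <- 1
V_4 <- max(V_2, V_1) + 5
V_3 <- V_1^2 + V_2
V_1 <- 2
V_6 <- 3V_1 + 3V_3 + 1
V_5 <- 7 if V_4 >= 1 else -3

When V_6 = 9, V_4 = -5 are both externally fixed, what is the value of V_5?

Setting V_6 = 9, V_4 = -5 by intervention discards those variables' equations.
V_5 = 7 if V_4 >= 1 else -3  [with V_4=-5]  = -3

-3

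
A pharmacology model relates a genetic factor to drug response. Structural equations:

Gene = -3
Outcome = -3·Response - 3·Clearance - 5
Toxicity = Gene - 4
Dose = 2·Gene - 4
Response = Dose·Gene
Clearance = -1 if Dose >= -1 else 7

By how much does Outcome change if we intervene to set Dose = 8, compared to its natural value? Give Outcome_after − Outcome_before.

186

Under do(Dose=8), the mechanism Dose = 2·Gene - 4 is discarded; Dose is fixed at 8.
Response = Dose·Gene  [with Dose=8, Gene=-3]  = -24
Clearance = -1 if Dose >= -1 else 7  [with Dose=8]  = -1
Outcome = -3·Response - 3·Clearance - 5  [with Response=-24, Clearance=-1]  = 70
Without intervention: Dose = 2·Gene - 4  [with Gene=-3]  = -10; Response = Dose·Gene  [with Dose=-10, Gene=-3]  = 30; Clearance = -1 if Dose >= -1 else 7  [with Dose=-10]  = 7; Outcome = -3·Response - 3·Clearance - 5  [with Response=30, Clearance=7]  = -116.
Change = 70 − (-116) = 186.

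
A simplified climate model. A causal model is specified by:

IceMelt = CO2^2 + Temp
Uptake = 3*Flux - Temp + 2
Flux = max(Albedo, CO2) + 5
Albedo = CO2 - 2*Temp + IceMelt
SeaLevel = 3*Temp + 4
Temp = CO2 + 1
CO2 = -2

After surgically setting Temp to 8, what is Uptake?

Under do(Temp=8), the mechanism Temp = CO2 + 1 is discarded; Temp is fixed at 8.
IceMelt = CO2^2 + Temp  [with CO2=-2, Temp=8]  = 12
Albedo = CO2 - 2*Temp + IceMelt  [with CO2=-2, Temp=8, IceMelt=12]  = -6
Flux = max(Albedo, CO2) + 5  [with Albedo=-6, CO2=-2]  = 3
Uptake = 3*Flux - Temp + 2  [with Flux=3, Temp=8]  = 3

3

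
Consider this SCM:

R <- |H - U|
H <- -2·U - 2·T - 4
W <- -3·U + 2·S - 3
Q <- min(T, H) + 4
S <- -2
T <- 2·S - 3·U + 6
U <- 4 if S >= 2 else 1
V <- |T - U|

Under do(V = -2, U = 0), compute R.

8

The joint intervention fixes V = -2, U = 0, removing each variable's own equation.
T = 2·S - 3·U + 6  [with S=-2, U=0]  = 2
H = -2·U - 2·T - 4  [with U=0, T=2]  = -8
R = |H - U|  [with H=-8, U=0]  = 8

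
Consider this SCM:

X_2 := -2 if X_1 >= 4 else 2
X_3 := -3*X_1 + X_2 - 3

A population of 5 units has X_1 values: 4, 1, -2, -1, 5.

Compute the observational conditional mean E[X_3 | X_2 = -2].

-18.5

Observing X_2=-2 restricts to units where X_2's equation naturally yields -2: X_1 ∈ {4, 5}. In that subpopulation X_3 = -17, -20, mean -18.5.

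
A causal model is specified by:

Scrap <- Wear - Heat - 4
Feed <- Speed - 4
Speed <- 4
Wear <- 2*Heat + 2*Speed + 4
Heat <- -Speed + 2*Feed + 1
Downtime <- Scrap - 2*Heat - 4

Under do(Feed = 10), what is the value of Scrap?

do(Feed=10) replaces the equation Feed <- Speed - 4 with the constant Feed = 10.
Heat = -Speed + 2*Feed + 1  [with Speed=4, Feed=10]  = 17
Wear = 2*Heat + 2*Speed + 4  [with Heat=17, Speed=4]  = 46
Scrap = Wear - Heat - 4  [with Wear=46, Heat=17]  = 25

25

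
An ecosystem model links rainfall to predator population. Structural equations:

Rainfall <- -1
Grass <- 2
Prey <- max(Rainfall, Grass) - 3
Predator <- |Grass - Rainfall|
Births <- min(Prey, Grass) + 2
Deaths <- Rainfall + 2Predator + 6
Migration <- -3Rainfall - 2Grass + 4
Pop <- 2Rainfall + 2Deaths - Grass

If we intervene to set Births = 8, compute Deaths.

11

The intervention breaks the incoming arrows to Births: Births <- min(Prey, Grass) + 2 no longer applies, and Births = 8.
Since Deaths is not a descendant of the intervened variable, it is unaffected.
Predator = |Grass - Rainfall|  [with Grass=2, Rainfall=-1]  = 3
Deaths = Rainfall + 2Predator + 6  [with Rainfall=-1, Predator=3]  = 11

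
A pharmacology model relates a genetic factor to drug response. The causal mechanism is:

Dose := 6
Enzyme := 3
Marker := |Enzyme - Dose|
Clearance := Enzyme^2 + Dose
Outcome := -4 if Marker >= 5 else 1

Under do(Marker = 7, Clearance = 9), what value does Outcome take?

Setting Marker = 7, Clearance = 9 by intervention discards those variables' equations.
Outcome = -4 if Marker >= 5 else 1  [with Marker=7]  = -4

-4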